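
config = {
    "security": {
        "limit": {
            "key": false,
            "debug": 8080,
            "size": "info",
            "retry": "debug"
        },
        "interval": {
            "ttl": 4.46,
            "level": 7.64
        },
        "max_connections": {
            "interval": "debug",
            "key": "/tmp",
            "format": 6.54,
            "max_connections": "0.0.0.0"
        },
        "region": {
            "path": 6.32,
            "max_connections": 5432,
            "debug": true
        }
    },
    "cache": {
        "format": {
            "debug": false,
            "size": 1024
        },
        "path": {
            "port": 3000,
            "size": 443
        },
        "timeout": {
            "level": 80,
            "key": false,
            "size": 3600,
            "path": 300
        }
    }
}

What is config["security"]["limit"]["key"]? False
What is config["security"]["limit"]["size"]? "info"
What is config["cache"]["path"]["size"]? 443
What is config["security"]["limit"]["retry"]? "debug"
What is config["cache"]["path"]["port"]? 3000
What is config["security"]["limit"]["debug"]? 8080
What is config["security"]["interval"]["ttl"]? 4.46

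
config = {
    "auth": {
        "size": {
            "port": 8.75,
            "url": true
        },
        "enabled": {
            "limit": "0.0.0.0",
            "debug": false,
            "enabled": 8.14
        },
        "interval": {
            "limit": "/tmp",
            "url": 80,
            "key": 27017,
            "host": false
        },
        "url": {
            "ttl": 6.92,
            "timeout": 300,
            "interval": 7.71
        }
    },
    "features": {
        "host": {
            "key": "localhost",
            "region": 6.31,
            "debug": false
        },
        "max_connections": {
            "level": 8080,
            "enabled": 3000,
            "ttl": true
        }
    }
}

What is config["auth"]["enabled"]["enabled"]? 8.14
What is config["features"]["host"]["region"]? 6.31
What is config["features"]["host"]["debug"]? False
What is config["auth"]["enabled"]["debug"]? False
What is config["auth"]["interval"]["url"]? 80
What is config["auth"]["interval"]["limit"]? "/tmp"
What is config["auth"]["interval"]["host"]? False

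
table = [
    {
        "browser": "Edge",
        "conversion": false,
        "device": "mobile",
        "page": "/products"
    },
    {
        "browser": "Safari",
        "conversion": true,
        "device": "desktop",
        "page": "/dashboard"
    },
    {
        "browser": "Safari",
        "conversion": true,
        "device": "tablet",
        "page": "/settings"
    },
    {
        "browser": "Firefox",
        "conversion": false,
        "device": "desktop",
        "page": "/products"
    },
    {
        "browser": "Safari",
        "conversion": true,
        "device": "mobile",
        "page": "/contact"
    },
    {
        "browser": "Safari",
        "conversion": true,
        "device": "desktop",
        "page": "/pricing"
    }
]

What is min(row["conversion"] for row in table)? False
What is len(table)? 6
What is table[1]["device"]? "desktop"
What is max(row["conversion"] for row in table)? True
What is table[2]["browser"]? "Safari"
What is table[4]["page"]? "/contact"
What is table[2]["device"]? "tablet"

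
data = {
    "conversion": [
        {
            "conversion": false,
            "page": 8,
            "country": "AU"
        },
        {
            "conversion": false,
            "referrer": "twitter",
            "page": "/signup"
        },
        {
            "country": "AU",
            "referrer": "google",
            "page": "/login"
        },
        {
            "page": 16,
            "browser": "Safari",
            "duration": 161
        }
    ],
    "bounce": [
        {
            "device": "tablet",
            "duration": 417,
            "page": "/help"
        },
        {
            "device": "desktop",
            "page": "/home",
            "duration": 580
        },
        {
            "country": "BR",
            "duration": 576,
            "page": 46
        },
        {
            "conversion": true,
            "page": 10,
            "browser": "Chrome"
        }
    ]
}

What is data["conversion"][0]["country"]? "AU"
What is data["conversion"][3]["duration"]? 161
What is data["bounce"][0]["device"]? "tablet"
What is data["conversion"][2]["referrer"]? "google"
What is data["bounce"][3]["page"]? 10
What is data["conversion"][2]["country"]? "AU"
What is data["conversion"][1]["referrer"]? "twitter"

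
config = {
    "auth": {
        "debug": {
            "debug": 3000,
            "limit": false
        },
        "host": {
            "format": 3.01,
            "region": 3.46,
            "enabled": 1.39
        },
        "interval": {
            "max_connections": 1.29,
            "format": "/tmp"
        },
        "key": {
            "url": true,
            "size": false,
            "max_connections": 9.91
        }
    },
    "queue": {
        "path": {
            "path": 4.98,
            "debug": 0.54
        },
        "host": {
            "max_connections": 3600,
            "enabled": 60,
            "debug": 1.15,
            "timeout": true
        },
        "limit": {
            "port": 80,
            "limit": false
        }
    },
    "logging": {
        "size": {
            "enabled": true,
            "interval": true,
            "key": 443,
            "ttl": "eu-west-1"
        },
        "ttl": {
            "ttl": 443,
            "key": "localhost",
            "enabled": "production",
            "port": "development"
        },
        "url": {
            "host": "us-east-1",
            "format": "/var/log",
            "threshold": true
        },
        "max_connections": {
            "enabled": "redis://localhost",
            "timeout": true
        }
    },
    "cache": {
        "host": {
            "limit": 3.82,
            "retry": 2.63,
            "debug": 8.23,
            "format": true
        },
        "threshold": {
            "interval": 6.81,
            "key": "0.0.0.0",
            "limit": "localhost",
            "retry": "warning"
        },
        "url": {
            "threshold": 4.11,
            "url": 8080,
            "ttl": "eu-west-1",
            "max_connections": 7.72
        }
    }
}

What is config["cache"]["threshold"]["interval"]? 6.81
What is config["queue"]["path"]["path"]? 4.98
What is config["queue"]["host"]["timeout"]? True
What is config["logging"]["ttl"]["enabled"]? "production"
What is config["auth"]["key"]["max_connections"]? 9.91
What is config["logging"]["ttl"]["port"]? "development"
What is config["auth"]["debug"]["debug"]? 3000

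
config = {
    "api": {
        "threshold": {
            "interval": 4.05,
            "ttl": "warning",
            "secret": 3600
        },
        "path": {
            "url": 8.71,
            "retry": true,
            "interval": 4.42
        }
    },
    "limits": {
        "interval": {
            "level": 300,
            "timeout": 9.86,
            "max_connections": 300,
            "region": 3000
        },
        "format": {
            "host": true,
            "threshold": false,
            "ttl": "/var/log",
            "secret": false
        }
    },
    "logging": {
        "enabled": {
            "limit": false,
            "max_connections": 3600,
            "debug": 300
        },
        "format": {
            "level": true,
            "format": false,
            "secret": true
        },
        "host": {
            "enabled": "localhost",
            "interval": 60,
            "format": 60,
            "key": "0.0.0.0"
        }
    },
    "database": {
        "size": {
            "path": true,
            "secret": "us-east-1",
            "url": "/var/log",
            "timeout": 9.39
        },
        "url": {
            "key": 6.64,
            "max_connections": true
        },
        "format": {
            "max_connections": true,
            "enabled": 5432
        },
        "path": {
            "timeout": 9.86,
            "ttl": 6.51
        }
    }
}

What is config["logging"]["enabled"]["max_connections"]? 3600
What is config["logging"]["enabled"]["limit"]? False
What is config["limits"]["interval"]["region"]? 3000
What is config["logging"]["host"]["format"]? 60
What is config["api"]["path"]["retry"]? True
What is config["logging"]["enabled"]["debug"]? 300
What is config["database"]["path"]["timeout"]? 9.86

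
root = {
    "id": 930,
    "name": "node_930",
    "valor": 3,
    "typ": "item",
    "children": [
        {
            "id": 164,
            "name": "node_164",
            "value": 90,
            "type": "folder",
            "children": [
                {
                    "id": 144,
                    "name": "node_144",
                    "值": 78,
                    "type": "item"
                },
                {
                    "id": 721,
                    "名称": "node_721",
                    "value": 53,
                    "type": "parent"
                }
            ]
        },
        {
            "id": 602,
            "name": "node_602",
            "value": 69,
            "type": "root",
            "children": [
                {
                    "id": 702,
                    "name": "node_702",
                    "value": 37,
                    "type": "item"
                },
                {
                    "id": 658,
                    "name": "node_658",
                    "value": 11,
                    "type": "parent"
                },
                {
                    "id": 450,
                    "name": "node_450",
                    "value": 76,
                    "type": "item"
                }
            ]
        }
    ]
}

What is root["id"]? 930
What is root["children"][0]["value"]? 90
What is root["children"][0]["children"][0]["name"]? "node_144"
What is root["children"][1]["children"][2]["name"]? "node_450"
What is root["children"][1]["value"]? 69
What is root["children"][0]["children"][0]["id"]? 144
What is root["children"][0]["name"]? "node_164"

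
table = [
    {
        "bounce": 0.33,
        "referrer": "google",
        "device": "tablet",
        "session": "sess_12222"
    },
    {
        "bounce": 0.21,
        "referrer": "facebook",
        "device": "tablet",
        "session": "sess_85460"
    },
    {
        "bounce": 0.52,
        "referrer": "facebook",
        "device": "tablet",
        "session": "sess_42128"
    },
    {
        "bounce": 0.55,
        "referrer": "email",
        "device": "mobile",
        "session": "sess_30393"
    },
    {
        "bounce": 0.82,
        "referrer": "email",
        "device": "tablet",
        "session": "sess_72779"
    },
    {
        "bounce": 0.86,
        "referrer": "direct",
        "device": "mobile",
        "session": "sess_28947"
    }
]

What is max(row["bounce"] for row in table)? 0.86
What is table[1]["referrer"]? "facebook"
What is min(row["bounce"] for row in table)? 0.21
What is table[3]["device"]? "mobile"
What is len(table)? 6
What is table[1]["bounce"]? 0.21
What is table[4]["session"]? "sess_72779"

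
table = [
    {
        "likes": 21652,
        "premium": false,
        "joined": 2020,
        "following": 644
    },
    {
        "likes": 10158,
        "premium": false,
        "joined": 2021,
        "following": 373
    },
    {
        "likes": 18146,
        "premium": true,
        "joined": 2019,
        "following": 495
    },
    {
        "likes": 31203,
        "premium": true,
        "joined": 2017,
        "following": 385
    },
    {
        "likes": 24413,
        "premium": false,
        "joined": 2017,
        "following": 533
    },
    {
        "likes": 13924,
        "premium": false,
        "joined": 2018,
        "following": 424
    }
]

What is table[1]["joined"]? 2021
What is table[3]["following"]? 385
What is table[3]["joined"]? 2017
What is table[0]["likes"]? 21652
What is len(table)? 6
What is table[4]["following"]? 533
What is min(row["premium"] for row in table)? False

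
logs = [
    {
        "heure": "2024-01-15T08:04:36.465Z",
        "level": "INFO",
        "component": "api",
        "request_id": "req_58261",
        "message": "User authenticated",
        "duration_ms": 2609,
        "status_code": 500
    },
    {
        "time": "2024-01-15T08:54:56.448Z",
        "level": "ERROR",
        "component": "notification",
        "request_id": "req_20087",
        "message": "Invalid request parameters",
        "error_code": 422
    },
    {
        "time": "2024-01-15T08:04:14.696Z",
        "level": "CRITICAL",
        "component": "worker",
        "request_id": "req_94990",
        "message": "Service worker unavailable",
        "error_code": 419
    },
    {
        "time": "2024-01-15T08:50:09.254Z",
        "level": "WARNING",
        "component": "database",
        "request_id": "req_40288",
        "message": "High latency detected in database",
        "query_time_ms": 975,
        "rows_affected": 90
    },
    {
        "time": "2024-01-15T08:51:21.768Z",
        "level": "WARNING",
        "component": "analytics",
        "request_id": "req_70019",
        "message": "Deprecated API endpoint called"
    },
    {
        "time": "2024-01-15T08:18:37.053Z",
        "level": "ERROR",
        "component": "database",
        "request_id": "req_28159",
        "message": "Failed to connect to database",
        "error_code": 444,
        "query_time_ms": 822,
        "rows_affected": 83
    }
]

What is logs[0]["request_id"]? "req_58261"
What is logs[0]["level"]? "INFO"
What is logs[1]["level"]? "ERROR"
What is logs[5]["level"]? "ERROR"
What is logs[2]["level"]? "CRITICAL"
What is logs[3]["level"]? "WARNING"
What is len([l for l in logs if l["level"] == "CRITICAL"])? 1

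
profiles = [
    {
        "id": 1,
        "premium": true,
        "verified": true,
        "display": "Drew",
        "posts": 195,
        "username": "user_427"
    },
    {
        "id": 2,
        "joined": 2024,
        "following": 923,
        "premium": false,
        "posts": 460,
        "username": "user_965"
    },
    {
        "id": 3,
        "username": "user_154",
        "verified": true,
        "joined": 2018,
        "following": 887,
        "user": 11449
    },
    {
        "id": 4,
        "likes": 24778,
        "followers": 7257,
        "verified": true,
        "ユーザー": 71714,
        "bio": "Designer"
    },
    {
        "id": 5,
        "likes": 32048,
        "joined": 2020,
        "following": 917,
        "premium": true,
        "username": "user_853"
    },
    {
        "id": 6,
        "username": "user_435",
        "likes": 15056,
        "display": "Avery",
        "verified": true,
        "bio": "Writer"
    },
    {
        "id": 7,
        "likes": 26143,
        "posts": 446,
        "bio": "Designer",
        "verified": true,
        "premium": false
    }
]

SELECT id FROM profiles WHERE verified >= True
[1, 3, 4, 6, 7]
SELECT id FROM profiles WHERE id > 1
[2, 3, 4, 5, 6, 7]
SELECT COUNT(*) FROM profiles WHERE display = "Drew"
1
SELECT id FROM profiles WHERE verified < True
[]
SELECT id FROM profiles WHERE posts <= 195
[1]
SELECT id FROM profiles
[1, 2, 3, 4, 5, 6, 7]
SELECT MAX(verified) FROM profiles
True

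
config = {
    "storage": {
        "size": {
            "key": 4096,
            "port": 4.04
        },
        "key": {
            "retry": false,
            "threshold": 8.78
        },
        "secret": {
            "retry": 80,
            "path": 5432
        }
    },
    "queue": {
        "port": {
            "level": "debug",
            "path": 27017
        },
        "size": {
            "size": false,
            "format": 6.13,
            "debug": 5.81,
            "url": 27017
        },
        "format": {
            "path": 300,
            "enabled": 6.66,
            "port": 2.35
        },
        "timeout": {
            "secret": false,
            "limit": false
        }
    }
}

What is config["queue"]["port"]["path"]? 27017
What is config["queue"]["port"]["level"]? "debug"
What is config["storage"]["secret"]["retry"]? 80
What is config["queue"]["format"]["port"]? 2.35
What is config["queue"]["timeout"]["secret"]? False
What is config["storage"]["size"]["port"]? 4.04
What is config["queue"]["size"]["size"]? False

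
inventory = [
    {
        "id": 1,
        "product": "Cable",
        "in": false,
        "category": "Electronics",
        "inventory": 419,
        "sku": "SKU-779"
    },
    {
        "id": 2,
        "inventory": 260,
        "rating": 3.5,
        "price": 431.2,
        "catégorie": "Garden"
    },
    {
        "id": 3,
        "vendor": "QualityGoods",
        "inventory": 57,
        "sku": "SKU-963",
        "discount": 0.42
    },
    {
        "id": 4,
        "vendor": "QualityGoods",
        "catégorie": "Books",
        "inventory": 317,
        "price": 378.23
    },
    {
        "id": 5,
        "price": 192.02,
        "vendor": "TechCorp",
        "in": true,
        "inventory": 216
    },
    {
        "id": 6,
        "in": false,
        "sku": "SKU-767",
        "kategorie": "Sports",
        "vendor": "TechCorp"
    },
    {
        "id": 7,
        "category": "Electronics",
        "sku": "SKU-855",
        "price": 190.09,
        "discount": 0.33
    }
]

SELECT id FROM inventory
[1, 2, 3, 4, 5, 6, 7]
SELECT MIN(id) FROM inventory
1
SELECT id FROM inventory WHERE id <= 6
[1, 2, 3, 4, 5, 6]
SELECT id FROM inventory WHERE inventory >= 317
[1, 4]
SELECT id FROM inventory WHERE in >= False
[1, 5, 6]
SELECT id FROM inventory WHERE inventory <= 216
[3, 5]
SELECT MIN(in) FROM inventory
False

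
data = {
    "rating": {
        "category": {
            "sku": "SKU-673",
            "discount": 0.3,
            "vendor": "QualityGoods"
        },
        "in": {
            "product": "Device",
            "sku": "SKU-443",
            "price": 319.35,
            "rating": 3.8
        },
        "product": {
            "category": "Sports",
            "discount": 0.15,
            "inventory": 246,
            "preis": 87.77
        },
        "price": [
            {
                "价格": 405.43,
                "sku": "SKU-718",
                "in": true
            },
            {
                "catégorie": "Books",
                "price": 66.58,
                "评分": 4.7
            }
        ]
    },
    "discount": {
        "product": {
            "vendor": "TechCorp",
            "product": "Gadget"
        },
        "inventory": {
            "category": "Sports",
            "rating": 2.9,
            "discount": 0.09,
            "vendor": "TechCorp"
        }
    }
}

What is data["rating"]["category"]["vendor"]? "QualityGoods"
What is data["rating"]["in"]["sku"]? "SKU-443"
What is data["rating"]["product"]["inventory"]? 246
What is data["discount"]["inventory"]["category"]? "Sports"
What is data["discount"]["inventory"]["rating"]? 2.9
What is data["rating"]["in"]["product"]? "Device"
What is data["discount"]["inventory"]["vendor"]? "TechCorp"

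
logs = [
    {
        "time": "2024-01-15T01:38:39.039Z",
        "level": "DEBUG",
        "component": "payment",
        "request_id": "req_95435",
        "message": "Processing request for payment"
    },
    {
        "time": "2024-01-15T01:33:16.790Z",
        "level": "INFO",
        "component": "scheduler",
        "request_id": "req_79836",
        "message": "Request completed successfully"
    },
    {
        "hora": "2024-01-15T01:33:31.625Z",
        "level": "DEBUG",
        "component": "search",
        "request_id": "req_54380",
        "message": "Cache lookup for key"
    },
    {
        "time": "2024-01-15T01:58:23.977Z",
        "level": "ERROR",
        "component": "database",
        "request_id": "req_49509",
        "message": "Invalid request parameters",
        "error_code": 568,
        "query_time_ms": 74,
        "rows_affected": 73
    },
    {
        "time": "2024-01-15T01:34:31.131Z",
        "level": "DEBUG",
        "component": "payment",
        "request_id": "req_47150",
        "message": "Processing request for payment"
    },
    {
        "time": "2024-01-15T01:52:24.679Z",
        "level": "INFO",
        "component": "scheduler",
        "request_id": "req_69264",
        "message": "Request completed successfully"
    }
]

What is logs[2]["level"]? "DEBUG"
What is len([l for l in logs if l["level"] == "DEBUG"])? 3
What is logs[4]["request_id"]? "req_47150"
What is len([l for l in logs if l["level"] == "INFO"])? 2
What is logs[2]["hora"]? "2024-01-15T01:33:31.625Z"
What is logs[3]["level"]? "ERROR"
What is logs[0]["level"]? "DEBUG"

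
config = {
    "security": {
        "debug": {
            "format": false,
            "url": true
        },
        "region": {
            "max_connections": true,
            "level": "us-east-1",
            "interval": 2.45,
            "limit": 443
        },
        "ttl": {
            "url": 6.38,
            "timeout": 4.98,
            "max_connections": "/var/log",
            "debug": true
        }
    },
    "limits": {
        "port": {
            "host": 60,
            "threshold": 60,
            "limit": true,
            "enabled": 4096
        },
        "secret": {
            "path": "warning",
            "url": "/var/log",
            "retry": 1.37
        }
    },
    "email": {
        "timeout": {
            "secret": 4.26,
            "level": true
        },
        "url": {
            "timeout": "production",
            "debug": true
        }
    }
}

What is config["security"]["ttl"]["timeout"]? 4.98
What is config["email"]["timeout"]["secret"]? 4.26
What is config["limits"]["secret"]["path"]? "warning"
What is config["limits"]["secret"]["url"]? "/var/log"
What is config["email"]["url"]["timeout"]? "production"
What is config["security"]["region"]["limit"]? 443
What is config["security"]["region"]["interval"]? 2.45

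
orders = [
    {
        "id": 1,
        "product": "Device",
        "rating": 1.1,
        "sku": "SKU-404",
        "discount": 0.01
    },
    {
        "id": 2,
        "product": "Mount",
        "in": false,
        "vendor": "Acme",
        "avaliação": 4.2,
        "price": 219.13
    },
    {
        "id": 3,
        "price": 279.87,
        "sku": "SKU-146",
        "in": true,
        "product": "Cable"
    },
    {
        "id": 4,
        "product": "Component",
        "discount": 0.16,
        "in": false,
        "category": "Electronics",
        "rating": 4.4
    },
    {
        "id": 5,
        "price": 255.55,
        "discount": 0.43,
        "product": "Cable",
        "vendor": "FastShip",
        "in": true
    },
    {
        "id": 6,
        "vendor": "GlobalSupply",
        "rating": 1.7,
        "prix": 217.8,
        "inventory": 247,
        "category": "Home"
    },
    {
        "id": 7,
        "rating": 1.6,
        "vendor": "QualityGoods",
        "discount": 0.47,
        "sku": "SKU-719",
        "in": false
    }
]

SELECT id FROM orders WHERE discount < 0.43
[1, 4]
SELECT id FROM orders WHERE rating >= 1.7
[4, 6]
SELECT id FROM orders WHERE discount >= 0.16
[4, 5, 7]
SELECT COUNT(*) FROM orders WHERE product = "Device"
1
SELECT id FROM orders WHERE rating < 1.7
[1, 7]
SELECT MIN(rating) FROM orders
1.1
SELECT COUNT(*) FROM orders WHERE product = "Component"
1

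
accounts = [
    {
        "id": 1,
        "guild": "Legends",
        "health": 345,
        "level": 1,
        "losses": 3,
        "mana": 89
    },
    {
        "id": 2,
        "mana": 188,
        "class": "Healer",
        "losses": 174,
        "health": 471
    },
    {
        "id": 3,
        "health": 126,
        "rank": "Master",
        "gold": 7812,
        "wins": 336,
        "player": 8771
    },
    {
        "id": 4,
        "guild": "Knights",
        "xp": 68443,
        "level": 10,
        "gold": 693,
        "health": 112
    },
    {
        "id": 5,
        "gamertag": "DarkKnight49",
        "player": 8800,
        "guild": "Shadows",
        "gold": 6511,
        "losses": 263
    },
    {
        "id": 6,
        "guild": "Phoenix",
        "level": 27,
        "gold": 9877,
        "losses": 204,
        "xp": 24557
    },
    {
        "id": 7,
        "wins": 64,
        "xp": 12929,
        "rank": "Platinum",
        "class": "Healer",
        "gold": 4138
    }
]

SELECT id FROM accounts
[1, 2, 3, 4, 5, 6, 7]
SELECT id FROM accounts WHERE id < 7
[1, 2, 3, 4, 5, 6]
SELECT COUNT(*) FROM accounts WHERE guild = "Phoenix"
1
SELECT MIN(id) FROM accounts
1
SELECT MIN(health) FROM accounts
112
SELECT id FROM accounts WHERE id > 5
[6, 7]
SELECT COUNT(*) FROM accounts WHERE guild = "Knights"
1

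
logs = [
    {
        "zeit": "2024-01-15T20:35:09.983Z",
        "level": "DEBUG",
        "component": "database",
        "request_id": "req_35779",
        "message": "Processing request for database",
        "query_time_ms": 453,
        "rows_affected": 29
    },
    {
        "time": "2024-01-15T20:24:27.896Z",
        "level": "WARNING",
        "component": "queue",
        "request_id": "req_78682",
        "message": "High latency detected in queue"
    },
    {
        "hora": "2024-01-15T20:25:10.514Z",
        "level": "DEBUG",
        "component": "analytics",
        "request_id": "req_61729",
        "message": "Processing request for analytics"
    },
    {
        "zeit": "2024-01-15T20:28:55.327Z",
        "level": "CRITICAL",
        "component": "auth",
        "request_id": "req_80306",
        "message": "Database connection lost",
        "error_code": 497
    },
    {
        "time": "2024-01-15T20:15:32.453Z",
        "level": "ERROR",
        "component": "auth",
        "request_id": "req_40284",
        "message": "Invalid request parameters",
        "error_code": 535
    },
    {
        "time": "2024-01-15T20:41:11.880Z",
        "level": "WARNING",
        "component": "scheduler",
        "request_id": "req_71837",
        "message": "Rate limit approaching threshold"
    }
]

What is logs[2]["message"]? "Processing request for analytics"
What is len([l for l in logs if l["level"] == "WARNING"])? 2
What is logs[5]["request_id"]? "req_71837"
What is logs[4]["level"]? "ERROR"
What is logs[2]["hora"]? "2024-01-15T20:25:10.514Z"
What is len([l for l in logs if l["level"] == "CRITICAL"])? 1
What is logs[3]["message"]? "Database connection lost"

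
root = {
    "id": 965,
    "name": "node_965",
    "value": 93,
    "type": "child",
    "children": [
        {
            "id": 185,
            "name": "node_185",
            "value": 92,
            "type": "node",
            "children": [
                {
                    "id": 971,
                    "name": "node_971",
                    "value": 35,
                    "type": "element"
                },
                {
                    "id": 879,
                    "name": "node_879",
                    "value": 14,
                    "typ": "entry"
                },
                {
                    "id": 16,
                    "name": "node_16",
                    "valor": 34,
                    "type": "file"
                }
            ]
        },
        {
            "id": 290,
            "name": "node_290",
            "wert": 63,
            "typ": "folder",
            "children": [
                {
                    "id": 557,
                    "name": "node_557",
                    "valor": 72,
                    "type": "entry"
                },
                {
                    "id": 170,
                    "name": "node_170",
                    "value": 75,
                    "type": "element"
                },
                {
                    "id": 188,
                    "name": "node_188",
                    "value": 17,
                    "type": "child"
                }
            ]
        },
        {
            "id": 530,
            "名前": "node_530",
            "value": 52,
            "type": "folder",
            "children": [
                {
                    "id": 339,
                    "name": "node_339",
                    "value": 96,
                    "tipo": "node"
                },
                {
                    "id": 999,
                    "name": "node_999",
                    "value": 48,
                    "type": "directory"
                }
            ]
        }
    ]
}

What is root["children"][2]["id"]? 530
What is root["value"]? 93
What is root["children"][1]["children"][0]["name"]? "node_557"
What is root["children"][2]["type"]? "folder"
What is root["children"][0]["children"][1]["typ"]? "entry"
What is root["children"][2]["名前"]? "node_530"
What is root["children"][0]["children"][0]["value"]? 35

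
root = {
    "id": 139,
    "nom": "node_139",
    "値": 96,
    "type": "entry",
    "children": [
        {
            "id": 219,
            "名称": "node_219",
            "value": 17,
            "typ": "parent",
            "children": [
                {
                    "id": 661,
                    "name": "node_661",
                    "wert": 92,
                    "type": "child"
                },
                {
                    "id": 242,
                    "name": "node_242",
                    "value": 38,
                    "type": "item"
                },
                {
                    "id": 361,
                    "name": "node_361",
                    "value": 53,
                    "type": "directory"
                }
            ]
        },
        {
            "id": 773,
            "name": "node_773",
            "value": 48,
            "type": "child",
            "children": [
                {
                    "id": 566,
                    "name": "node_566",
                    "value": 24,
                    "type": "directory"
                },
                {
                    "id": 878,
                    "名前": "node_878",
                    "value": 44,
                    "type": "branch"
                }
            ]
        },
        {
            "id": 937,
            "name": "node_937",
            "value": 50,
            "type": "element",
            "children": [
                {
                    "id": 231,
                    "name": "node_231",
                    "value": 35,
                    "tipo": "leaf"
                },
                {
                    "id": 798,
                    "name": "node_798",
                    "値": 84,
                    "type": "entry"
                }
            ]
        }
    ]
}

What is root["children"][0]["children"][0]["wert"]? 92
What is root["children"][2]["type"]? "element"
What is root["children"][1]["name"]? "node_773"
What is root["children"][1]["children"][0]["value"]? 24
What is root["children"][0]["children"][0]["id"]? 661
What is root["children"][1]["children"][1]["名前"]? "node_878"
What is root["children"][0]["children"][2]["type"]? "directory"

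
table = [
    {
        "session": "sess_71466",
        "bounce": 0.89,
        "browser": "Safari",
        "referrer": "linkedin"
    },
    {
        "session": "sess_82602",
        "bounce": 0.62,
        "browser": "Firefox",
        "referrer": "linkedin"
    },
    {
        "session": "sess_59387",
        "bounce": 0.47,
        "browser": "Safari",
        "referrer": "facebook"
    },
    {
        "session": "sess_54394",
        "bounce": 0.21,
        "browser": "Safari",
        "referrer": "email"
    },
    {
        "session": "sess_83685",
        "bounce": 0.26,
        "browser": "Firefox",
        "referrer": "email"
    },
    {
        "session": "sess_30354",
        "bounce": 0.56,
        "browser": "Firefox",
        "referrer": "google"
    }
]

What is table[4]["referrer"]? "email"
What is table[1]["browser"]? "Firefox"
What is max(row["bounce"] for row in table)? 0.89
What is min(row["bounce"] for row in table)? 0.21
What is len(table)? 6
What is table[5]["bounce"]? 0.56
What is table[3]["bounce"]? 0.21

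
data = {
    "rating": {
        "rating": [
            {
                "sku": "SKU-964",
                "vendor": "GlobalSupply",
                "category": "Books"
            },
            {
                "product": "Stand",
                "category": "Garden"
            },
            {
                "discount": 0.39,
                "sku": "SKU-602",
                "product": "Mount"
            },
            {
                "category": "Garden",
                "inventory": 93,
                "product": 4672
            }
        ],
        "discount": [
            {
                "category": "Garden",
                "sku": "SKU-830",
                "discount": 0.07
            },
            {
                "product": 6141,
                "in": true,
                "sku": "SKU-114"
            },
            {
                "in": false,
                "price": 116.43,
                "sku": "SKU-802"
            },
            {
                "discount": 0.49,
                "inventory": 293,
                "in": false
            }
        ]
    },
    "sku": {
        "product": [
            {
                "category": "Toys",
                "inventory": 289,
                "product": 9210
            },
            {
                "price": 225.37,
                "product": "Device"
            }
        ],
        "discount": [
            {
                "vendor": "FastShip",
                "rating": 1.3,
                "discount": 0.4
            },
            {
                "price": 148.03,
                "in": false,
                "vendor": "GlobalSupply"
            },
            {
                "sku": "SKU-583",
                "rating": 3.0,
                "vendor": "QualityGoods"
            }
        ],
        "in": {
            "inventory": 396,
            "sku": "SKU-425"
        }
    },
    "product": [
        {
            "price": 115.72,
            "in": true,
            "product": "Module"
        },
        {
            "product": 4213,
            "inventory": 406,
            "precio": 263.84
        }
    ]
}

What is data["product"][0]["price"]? 115.72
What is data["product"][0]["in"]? True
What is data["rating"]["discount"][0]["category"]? "Garden"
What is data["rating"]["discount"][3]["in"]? False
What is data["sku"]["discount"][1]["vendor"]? "GlobalSupply"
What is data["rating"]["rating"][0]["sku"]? "SKU-964"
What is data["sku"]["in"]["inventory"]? 396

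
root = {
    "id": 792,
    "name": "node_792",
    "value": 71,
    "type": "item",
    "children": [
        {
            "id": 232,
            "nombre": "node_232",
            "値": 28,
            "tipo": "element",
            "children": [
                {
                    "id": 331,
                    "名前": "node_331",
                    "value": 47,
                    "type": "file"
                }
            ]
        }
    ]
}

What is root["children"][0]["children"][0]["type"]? "file"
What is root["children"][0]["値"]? 28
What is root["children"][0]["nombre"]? "node_232"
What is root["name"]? "node_792"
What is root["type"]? "item"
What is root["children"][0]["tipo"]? "element"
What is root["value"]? 71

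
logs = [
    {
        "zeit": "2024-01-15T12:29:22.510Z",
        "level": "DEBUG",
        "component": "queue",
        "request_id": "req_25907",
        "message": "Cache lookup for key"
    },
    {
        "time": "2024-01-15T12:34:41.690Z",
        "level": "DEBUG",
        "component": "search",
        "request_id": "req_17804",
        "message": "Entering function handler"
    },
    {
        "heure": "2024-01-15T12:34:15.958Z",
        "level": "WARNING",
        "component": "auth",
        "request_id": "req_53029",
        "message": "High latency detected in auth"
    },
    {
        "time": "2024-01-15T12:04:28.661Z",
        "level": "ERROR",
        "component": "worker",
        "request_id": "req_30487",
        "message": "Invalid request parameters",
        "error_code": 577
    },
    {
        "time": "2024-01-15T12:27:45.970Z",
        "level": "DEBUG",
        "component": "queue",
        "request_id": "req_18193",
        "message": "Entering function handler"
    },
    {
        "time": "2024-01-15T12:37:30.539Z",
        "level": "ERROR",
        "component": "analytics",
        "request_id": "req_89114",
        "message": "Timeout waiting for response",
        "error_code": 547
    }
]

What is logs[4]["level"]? "DEBUG"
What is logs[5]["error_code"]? 547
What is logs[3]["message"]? "Invalid request parameters"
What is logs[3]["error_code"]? 577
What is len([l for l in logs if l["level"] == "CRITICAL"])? 0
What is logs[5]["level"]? "ERROR"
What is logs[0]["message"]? "Cache lookup for key"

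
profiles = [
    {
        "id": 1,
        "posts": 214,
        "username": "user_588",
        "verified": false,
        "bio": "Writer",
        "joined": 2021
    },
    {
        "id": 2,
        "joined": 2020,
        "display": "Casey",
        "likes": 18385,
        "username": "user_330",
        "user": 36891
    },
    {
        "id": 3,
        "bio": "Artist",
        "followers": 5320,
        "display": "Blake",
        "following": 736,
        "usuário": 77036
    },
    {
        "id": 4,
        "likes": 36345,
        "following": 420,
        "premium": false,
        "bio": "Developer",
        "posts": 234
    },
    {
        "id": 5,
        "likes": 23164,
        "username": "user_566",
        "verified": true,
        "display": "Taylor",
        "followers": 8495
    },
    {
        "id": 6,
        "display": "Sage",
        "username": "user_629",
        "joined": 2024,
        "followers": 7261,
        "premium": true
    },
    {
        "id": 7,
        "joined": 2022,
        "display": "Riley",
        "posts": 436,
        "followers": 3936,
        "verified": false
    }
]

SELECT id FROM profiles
[1, 2, 3, 4, 5, 6, 7]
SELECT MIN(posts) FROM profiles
214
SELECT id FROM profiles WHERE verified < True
[1, 7]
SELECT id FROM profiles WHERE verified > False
[5]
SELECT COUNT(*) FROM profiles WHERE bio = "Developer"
1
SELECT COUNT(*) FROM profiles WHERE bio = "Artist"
1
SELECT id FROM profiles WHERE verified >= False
[1, 5, 7]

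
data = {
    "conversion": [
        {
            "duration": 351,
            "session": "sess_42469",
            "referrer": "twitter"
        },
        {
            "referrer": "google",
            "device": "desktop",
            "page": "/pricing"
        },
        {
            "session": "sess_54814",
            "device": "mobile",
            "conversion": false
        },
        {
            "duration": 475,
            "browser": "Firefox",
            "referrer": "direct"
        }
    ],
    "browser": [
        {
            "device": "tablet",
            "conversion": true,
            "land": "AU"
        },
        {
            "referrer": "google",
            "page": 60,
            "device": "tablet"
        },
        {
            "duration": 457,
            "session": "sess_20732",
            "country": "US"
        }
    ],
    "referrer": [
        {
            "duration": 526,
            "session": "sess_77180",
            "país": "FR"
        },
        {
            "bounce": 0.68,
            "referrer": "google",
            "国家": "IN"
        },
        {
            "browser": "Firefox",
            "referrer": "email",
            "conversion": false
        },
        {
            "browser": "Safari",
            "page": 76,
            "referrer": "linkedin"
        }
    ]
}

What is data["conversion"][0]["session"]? "sess_42469"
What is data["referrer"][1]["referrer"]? "google"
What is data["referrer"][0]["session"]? "sess_77180"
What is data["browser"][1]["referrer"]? "google"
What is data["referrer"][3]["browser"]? "Safari"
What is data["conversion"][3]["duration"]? 475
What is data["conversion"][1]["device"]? "desktop"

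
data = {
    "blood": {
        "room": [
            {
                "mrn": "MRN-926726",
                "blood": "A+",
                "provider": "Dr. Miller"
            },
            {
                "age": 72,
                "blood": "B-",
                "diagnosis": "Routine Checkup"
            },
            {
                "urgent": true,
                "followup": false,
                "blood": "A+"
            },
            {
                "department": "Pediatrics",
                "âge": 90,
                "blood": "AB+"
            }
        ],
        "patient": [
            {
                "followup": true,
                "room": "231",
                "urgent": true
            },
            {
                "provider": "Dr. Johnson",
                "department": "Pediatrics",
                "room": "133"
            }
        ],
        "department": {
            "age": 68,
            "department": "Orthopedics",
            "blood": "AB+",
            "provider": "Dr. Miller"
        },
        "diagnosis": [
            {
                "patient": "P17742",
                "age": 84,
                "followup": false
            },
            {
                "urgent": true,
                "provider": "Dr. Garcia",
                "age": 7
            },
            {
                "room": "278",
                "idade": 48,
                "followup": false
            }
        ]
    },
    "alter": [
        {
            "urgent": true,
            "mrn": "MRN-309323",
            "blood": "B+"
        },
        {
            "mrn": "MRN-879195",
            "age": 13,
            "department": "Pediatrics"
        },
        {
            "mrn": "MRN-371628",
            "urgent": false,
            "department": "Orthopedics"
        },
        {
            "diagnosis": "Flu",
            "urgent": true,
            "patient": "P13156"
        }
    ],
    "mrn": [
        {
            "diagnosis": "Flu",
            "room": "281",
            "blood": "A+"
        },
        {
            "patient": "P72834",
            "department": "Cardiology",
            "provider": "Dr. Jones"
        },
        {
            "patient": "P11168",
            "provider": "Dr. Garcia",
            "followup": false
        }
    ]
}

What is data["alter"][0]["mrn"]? "MRN-309323"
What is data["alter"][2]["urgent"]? False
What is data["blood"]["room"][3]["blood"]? "AB+"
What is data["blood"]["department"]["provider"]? "Dr. Miller"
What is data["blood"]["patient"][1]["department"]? "Pediatrics"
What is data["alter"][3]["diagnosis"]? "Flu"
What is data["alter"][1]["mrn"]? "MRN-879195"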